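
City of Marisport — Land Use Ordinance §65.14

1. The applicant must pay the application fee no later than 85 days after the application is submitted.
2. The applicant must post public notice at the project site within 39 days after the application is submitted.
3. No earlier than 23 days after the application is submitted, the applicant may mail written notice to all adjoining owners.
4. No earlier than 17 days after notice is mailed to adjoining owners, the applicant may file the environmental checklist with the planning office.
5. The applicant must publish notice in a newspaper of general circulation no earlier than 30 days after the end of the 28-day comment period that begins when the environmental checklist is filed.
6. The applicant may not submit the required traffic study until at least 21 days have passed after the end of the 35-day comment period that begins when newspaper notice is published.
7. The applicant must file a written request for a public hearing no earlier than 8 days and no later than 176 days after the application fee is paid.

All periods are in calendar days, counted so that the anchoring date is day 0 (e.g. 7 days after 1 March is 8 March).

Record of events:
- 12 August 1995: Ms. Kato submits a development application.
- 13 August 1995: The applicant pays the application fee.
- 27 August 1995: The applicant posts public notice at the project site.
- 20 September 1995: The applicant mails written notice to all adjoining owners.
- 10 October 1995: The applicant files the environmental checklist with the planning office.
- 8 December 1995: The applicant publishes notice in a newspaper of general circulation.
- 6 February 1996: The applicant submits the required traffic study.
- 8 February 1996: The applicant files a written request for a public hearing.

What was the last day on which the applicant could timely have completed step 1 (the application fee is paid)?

Step 1 runs from 12 August 1995, when the application is submitted. 85 days after 12 August 1995 is 5 November 1995.

5 November 1995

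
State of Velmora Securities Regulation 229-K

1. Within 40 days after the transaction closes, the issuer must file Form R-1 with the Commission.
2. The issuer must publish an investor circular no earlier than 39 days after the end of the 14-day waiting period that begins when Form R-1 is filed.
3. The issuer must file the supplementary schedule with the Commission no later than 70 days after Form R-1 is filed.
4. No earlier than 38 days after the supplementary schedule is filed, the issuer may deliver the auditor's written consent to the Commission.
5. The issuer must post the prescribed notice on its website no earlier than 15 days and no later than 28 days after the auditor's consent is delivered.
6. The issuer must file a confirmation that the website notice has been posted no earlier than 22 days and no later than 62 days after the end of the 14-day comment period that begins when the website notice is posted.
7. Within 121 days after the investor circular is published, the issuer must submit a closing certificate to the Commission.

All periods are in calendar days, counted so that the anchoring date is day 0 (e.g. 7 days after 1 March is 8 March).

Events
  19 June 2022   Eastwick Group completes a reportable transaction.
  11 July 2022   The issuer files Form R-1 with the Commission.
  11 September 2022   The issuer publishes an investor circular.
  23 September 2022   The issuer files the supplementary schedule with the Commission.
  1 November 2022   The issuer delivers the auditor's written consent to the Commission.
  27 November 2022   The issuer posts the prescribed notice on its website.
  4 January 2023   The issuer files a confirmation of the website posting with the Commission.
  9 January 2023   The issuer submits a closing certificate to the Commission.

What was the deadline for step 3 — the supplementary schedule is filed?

Step 3 runs from 11 July 2022, when Form R-1 is filed. 70 days after 11 July 2022 is 19 September 2022.

19 September 2022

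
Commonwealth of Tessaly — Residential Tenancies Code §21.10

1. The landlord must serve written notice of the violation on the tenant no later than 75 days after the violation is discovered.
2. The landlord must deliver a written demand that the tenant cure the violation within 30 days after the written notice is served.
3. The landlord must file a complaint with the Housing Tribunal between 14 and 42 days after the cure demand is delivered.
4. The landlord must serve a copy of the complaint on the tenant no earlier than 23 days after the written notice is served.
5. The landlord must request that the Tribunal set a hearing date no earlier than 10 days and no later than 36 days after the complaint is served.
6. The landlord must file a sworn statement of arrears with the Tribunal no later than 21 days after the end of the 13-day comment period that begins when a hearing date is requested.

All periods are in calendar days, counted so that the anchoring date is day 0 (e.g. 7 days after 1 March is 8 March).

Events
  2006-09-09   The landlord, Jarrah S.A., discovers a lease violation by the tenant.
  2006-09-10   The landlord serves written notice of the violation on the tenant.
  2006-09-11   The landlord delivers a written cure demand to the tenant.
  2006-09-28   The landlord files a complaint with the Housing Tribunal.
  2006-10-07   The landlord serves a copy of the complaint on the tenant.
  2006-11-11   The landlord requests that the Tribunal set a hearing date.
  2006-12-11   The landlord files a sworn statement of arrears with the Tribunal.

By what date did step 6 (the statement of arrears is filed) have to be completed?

2006-12-15

A hearing date is requested on 2006-11-11; the 13-day comment period therefore ends 2006-11-24, and step 6 runs from that date. 21 days after 2006-11-24 is 2006-12-15.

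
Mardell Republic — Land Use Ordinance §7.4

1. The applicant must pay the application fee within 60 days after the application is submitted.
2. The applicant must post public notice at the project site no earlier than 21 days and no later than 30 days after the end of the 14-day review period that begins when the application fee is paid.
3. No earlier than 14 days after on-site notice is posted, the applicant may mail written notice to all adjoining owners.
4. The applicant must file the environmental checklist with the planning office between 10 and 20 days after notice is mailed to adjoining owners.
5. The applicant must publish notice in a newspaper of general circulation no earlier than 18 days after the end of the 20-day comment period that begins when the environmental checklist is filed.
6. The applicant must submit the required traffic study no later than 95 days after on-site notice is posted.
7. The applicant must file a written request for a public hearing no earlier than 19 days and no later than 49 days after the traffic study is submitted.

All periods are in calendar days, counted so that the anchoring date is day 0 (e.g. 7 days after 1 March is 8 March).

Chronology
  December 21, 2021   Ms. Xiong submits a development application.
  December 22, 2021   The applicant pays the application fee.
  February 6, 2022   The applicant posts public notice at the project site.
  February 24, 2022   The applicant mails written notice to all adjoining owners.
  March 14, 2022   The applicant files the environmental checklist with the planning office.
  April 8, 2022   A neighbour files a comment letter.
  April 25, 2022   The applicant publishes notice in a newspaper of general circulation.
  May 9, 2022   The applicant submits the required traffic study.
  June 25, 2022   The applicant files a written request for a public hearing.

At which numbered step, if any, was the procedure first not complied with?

Step 2

Step 1 — counting 60 days from December 21, 2021 (when the application is submitted) gives a deadline of February 19, 2022; December 22, 2021 is within that limit.
Step 2 — 21 and 30 days from January 5, 2022 (end of the 14-day review period, which began when the application fee is paid on December 22, 2021) are January 26, 2022 and February 4, 2022 respectively; February 6, 2022 is 2 days past the end of the window.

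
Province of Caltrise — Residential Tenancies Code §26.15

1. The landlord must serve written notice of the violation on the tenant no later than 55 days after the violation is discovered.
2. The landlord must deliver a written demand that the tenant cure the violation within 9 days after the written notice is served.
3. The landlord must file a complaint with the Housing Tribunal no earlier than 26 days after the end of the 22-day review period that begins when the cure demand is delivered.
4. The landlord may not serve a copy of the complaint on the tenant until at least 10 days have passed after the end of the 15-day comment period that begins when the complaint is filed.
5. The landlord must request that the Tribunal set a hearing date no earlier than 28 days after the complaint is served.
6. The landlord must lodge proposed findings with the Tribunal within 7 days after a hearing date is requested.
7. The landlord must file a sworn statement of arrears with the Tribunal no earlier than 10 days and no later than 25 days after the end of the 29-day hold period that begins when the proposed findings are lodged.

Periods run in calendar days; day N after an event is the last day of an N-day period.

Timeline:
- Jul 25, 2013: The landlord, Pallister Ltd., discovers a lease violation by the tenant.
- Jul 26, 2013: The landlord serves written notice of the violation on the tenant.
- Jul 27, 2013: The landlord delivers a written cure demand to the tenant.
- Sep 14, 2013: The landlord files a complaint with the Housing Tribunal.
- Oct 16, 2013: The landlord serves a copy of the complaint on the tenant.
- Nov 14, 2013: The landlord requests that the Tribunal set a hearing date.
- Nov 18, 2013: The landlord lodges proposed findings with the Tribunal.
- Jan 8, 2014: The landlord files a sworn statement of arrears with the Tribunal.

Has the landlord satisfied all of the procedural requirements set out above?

Step 1 — counting 55 days from Jul 25, 2013 (when the violation is discovered) gives a deadline of Sep 18, 2013; done Jul 26, 2013 — timely.
Step 2 — counting 9 days from Jul 26, 2013 (when the written notice is served) gives a deadline of Aug 4, 2013; completed Jul 27, 2013, before the deadline.
Step 3 — must wait 26 days from Aug 18, 2013 (end of the 22-day review period, which began when the cure demand is delivered on Jul 27, 2013), so not before Sep 13, 2013; Sep 14, 2013 is on or after that date.
Step 4 — must wait 10 days from Sep 29, 2013 (end of the 15-day comment period, which began when the complaint is filed on Sep 14, 2013), so not before Oct 9, 2013; done Oct 16, 2013, after the minimum wait.
Step 5 — must wait 28 days from Oct 16, 2013 (when the complaint is served), so not before Nov 13, 2013; done Nov 14, 2013 — permitted.
Step 6 — counting 7 days from Nov 14, 2013 (when a hearing date is requested) gives a deadline of Nov 21, 2013; Nov 18, 2013 is within that limit.
Step 7 — 10 and 25 days from Dec 17, 2013 (end of the 29-day hold period, which began when the proposed findings are lodged on Nov 18, 2013) are Dec 27, 2013 and Jan 11, 2014 respectively; done Jan 8, 2014, which is between those dates.

Yes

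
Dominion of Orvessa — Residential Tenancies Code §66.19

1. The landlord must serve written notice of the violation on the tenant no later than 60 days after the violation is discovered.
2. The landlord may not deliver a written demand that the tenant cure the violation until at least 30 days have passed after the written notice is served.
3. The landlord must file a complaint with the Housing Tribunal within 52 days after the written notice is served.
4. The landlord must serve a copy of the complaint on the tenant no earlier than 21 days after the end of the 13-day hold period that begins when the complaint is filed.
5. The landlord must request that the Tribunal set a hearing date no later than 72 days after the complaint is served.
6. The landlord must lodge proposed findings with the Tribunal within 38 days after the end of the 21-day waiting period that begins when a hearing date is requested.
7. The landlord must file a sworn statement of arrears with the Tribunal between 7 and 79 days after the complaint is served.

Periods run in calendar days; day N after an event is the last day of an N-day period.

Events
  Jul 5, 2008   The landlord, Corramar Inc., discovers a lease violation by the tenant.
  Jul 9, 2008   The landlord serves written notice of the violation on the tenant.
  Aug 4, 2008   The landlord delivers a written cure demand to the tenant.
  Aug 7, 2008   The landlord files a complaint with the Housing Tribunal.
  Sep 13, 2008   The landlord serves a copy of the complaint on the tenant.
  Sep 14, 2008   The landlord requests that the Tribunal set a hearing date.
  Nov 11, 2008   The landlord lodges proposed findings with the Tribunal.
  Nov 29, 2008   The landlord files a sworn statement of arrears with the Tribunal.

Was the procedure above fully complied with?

No

Step 1: 60 days after Jul 5, 2008 (when the violation is discovered) is Sep 3, 2008; Jul 9, 2008 is within that limit.
Step 2: the earliest permitted date is 30 days after Jul 9, 2008 (when the written notice is served), i.e. Aug 8, 2008; Aug 4, 2008 is 4 days before the earliest permitted date.
The procedure was therefore not followed at step 2.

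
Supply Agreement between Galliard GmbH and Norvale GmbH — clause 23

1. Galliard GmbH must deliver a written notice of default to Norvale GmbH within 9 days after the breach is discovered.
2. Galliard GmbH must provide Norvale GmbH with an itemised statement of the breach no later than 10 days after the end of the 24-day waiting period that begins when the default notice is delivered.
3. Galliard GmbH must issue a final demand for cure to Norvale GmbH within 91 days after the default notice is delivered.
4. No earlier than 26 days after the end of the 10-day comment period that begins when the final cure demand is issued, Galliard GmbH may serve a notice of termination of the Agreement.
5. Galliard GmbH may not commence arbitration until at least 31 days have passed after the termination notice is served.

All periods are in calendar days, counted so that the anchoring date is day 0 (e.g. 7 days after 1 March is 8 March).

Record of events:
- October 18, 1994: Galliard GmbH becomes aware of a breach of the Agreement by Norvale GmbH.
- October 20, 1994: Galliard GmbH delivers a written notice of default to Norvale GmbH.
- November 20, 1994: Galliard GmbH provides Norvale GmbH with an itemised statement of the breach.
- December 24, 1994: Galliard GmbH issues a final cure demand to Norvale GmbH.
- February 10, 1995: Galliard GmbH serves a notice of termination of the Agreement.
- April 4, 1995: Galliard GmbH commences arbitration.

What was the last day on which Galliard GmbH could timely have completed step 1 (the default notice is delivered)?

Step 1 runs from October 18, 1994, when the breach is discovered. 9 days after October 18, 1994 is October 27, 1994.

October 27, 1994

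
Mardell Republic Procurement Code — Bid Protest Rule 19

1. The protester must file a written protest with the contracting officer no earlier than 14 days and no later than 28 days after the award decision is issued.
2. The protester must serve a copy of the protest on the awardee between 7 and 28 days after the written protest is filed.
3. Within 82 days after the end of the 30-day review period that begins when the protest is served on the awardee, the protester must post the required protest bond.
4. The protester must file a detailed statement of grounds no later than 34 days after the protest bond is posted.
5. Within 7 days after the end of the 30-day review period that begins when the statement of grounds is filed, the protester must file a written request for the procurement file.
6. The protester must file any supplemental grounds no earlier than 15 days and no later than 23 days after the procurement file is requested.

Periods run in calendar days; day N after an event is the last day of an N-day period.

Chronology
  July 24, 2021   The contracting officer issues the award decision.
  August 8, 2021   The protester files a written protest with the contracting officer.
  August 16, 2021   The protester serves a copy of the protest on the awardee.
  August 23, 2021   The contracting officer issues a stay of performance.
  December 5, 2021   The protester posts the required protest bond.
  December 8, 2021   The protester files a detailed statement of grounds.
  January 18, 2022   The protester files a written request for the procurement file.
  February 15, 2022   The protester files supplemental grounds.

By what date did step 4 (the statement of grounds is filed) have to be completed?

January 8, 2022

Step 4 runs from December 5, 2021, when the protest bond is posted. 34 days after December 5, 2021 is January 8, 2022.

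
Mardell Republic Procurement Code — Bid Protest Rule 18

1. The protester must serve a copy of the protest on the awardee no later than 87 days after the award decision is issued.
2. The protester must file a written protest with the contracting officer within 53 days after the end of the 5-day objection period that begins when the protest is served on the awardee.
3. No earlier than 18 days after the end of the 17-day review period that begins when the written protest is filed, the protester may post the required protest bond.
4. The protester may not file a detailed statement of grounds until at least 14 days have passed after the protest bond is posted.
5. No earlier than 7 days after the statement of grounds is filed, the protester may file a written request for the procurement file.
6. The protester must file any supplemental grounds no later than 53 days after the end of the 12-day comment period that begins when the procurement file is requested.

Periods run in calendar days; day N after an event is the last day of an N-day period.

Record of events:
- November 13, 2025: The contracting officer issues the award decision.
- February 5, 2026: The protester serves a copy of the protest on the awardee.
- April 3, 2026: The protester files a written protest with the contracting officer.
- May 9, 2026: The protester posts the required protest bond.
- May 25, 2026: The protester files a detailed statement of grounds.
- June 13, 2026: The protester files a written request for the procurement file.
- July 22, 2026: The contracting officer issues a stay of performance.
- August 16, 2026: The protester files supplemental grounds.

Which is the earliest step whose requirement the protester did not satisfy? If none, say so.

Step 1: 87 days after November 13, 2025 (when the award decision is issued) is February 8, 2026; February 5, 2026 is within that limit.
Step 2: 53 days after February 10, 2026 (end of the 5-day objection period, which began when the protest is served on the awardee on February 5, 2026) is April 4, 2026; April 3, 2026 is within that limit.
Step 3: the earliest permitted date is 18 days after April 20, 2026 (end of the 17-day review period, which began when the written protest is filed on April 3, 2026), i.e. May 8, 2026; done May 9, 2026 — permitted.
Step 4: the earliest permitted date is 14 days after May 9, 2026 (when the protest bond is posted), i.e. May 23, 2026; done May 25, 2026 — permitted.
Step 5: the earliest permitted date is 7 days after May 25, 2026 (when the statement of grounds is filed), i.e. June 1, 2026; done June 13, 2026 — permitted.
Step 6: 53 days after June 25, 2026 (end of the 12-day comment period, which began when the procurement file is requested on June 13, 2026) is August 17, 2026; done August 16, 2026 — timely.

None — every step was satisfied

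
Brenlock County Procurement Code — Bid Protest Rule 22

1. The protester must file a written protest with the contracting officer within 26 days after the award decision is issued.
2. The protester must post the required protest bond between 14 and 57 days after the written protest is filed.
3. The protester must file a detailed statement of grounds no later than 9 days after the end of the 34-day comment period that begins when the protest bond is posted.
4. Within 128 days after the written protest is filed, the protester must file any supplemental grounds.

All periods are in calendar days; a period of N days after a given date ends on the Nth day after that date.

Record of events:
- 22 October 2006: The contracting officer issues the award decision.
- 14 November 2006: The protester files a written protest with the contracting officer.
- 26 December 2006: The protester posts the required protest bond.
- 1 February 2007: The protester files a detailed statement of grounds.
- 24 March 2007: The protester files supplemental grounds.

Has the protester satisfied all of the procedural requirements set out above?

(1) due by 22 October 2006 + 26 days = 17 November 2006; completed 14 November 2006, before the deadline.
(2) the permitted window runs from 14 November 2006 + 14 = 28 November 2006 to 14 November 2006 + 57 = 10 January 2007; 26 December 2006 falls inside that range.
(3) due by 29 January 2007 + 9 days = 7 February 2007; completed 1 February 2007, before the deadline.
(4) due by 14 November 2006 + 128 days = 22 March 2007; not done until 24 March 2007, 2 days after the deadline.

No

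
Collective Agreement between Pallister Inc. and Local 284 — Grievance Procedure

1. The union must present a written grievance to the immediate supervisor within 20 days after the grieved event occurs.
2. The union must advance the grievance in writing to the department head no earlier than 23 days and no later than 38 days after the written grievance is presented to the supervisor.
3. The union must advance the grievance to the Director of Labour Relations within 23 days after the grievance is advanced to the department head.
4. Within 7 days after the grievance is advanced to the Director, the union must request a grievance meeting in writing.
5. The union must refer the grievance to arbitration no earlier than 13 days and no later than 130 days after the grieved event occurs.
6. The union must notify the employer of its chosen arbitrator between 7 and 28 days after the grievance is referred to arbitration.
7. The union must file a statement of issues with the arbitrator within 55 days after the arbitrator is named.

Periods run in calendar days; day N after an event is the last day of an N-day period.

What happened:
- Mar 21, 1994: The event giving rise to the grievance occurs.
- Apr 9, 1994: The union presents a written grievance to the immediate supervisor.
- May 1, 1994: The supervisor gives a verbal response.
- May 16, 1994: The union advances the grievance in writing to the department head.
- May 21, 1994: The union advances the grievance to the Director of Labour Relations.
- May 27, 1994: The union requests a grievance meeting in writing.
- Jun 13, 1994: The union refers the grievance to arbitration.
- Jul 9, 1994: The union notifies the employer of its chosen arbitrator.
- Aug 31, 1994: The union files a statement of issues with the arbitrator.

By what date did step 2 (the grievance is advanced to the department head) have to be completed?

Step 2 runs from Apr 9, 1994, when the written grievance is presented to the supervisor. The window is 23–38 days after Apr 9, 1994; it closes on May 17, 1994.

May 17, 1994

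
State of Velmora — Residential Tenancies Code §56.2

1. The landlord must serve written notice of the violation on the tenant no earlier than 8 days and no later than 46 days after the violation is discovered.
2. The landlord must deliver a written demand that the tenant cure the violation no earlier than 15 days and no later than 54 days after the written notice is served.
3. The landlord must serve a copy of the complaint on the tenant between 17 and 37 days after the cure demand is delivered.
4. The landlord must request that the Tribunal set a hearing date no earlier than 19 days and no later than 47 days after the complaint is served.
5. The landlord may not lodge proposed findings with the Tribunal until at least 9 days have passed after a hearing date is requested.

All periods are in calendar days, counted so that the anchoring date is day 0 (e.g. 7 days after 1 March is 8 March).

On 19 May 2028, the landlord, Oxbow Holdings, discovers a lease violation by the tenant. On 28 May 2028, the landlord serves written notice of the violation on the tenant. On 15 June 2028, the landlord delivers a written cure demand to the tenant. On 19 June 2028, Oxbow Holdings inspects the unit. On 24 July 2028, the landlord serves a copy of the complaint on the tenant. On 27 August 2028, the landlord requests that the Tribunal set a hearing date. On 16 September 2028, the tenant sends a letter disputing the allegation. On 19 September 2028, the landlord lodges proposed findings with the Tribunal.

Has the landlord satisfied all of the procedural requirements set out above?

Step 1 — 8 and 46 days from 19 May 2028 (when the violation is discovered) are 27 May 2028 and 4 July 2028 respectively; 28 May 2028 falls inside that range.
Step 2 — 15 and 54 days from 28 May 2028 (when the written notice is served) are 12 June 2028 and 21 July 2028 respectively; 15 June 2028 falls inside that range.
Step 3 — 17 and 37 days from 15 June 2028 (when the cure demand is delivered) are 2 July 2028 and 22 July 2028 respectively; 24 July 2028 is 2 days past the end of the window.
No need to go further; step 3 was not satisfied.

No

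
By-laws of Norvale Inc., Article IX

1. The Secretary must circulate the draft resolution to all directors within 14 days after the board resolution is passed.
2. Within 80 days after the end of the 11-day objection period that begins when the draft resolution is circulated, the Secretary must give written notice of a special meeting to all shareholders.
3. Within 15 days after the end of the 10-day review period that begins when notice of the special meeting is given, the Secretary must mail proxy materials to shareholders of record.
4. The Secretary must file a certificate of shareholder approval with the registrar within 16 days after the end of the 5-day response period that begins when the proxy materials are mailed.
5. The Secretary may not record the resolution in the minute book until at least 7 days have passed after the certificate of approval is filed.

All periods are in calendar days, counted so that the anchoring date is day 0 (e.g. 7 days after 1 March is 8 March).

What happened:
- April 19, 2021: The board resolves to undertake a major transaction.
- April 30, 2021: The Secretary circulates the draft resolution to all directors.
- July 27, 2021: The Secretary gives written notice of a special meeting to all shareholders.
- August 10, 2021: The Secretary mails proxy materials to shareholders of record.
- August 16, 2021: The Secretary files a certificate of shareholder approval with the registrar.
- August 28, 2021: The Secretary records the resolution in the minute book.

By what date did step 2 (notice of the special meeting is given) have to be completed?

July 30, 2021

The draft resolution is circulated on April 30, 2021; the 11-day objection period therefore ends May 11, 2021, and step 2 runs from that date. 80 days after May 11, 2021 is July 30, 2021.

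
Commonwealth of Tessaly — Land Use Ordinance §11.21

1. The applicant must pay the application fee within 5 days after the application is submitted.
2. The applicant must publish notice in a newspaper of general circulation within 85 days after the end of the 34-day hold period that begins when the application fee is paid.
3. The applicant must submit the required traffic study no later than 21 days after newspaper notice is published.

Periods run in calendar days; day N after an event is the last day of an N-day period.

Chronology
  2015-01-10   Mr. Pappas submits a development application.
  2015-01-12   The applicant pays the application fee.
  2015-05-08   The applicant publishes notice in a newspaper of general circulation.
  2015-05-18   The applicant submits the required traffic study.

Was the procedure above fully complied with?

Step 1 — counting 5 days from 2015-01-10 (when the application is submitted) gives a deadline of 2015-01-15; done 2015-01-12 — timely.
Step 2 — counting 85 days from 2015-02-15 (end of the 34-day hold period, which began when the application fee is paid on 2015-01-12) gives a deadline of 2015-05-11; done 2015-05-08 — timely.
Step 3 — counting 21 days from 2015-05-08 (when newspaper notice is published) gives a deadline of 2015-05-29; completed 2015-05-18, before the deadline.

Yes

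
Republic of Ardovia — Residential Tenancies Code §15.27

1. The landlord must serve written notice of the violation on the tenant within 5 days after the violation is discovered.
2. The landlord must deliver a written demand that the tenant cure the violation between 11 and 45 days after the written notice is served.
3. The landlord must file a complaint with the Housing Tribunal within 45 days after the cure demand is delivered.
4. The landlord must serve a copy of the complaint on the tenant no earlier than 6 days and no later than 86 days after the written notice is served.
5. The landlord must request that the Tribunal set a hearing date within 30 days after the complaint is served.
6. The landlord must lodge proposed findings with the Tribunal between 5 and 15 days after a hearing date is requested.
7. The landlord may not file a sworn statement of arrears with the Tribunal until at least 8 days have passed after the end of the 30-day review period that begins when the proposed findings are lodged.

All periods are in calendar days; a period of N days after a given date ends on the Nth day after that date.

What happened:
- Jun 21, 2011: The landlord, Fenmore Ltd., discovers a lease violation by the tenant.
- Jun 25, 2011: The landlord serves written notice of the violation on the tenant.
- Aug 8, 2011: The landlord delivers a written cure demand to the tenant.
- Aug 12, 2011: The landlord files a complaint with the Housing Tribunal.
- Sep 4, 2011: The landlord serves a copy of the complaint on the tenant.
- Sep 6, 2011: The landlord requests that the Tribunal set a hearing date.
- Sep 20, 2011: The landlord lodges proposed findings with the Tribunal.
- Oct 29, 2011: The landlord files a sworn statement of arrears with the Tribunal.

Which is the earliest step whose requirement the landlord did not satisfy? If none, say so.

None — every step was satisfied

Step 1: 5 days after Jun 21, 2011 (when the violation is discovered) is Jun 26, 2011; Jun 25, 2011 is within that limit.
Step 2: the window is 11–45 days after Jun 25, 2011 (when the written notice is served), so Jul 6, 2011 through Aug 9, 2011; Aug 8, 2011 falls inside that range.
Step 3: 45 days after Aug 8, 2011 (when the cure demand is delivered) is Sep 22, 2011; completed Aug 12, 2011, before the deadline.
Step 4: the window is 6–86 days after Jun 25, 2011 (when the written notice is served), so Jul 1, 2011 through Sep 19, 2011; Sep 4, 2011 falls inside that range.
Step 5: 30 days after Sep 4, 2011 (when the complaint is served) is Oct 4, 2011; done Sep 6, 2011 — timely.
Step 6: the window is 5–15 days after Sep 6, 2011 (when a hearing date is requested), so Sep 11, 2011 through Sep 21, 2011; done Sep 20, 2011, which is between those dates.
Step 7: the earliest permitted date is 8 days after Oct 20, 2011 (end of the 30-day review period, which began when the proposed findings are lodged on Sep 20, 2011), i.e. Oct 28, 2011; done Oct 29, 2011, after the minimum wait.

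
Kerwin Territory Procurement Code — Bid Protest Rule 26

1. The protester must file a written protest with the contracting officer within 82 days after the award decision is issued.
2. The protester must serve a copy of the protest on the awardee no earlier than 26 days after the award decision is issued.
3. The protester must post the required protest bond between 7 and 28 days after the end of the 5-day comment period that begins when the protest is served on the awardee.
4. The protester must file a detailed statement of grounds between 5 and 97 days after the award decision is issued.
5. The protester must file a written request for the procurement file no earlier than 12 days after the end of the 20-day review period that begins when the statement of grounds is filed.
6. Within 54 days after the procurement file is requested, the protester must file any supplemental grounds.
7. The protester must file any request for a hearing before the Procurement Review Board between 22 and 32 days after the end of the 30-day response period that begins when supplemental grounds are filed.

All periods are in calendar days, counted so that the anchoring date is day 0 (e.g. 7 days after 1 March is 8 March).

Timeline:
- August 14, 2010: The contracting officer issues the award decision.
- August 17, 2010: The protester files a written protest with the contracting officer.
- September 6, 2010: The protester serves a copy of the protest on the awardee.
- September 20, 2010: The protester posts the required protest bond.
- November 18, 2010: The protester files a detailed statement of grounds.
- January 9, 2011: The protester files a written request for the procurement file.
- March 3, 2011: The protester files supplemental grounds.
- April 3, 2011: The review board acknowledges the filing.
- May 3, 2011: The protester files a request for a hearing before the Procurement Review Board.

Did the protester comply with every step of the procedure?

Step 1: 82 days after August 14, 2010 (when the award decision is issued) is November 4, 2010; done August 17, 2010 — timely.
Step 2: the earliest permitted date is 26 days after August 14, 2010 (when the award decision is issued), i.e. September 9, 2010; September 6, 2010 is 3 days before the earliest permitted date.
No need to go further; step 2 was not satisfied.

No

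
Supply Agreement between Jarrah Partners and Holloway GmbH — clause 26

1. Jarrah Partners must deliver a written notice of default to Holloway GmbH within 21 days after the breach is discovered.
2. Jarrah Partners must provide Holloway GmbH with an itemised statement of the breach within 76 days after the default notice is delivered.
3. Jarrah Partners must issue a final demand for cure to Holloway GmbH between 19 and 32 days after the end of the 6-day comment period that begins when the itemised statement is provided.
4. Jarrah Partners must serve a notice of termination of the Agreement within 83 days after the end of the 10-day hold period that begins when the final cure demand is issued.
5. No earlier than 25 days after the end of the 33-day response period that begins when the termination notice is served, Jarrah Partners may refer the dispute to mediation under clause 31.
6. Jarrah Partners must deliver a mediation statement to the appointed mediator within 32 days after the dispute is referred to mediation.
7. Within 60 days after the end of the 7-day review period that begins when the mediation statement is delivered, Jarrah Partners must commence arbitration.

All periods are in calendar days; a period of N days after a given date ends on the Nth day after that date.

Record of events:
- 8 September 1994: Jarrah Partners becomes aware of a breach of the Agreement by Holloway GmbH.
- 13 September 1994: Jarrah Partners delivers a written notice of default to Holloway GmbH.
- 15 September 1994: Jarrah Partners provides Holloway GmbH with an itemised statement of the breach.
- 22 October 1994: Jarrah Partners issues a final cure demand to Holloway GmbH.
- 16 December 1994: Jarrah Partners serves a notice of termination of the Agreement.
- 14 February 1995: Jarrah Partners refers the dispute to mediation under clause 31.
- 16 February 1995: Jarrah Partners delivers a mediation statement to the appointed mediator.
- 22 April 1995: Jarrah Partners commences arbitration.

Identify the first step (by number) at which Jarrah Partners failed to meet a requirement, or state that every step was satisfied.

None — every step was satisfied

Step 1 — counting 21 days from 8 September 1994 (when the breach is discovered) gives a deadline of 29 September 1994; completed 13 September 1994, before the deadline.
Step 2 — counting 76 days from 13 September 1994 (when the default notice is delivered) gives a deadline of 28 November 1994; done 15 September 1994 — timely.
Step 3 — 19 and 32 days from 21 September 1994 (end of the 6-day comment period, which began when the itemised statement is provided on 15 September 1994) are 10 October 1994 and 23 October 1994 respectively; done 22 October 1994 — within the window.
Step 4 — counting 83 days from 1 November 1994 (end of the 10-day hold period, which began when the final cure demand is issued on 22 October 1994) gives a deadline of 23 January 1995; completed 16 December 1994, before the deadline.
Step 5 — must wait 25 days from 18 January 1995 (end of the 33-day response period, which began when the termination notice is served on 16 December 1994), so not before 12 February 1995; 14 February 1995 is on or after that date.
Step 6 — counting 32 days from 14 February 1995 (when the dispute is referred to mediation) gives a deadline of 18 March 1995; done 16 February 1995 — timely.
Step 7 — counting 60 days from 23 February 1995 (end of the 7-day review period, which began when the mediation statement is delivered on 16 February 1995) gives a deadline of 24 April 1995; completed 22 April 1995, before the deadline.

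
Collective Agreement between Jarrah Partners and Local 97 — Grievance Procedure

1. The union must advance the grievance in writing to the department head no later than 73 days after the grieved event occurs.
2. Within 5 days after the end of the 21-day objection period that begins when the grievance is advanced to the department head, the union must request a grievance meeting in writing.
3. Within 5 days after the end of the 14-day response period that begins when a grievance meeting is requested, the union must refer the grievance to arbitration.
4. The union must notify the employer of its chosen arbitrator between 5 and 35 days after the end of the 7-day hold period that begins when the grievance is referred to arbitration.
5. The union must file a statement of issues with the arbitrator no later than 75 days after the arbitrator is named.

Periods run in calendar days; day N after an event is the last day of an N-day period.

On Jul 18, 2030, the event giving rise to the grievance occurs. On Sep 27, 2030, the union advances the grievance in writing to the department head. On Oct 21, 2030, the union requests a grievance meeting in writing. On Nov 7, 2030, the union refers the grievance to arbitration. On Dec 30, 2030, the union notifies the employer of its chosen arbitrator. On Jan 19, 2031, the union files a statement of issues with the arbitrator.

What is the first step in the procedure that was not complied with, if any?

(1) due by Jul 18, 2030 + 73 days = Sep 29, 2030; Sep 27, 2030 is within that limit.
(2) due by Oct 18, 2030 + 5 days = Oct 23, 2030; done Oct 21, 2030 — timely.
(3) due by Nov 4, 2030 + 5 days = Nov 9, 2030; done Nov 7, 2030 — timely.
(4) the permitted window runs from Nov 14, 2030 + 5 = Nov 19, 2030 to Nov 14, 2030 + 35 = Dec 19, 2030; Dec 30, 2030 is 11 days past the end of the window.
The analysis stops there.

Step 4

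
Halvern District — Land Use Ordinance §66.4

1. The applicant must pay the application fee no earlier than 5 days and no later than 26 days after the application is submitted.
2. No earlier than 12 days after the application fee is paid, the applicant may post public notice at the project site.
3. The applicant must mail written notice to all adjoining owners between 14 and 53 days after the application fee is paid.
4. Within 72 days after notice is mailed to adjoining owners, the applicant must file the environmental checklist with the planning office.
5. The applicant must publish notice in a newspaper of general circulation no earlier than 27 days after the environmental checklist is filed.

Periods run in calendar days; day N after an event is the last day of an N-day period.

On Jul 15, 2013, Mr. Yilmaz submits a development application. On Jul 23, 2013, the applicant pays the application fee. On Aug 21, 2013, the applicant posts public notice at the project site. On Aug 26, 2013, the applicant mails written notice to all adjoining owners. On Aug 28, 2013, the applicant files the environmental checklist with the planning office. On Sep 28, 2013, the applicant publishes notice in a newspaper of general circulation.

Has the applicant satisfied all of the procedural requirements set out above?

Yes

Step 1: the window is 5–26 days after Jul 15, 2013 (when the application is submitted), so Jul 20, 2013 through Aug 10, 2013; done Jul 23, 2013 — within the window.
Step 2: the earliest permitted date is 12 days after Jul 23, 2013 (when the application fee is paid), i.e. Aug 4, 2013; done Aug 21, 2013 — permitted.
Step 3: the window is 14–53 days after Jul 23, 2013 (when the application fee is paid), so Aug 6, 2013 through Sep 14, 2013; Aug 26, 2013 falls inside that range.
Step 4: 72 days after Aug 26, 2013 (when notice is mailed to adjoining owners) is Nov 6, 2013; done Aug 28, 2013 — timely.
Step 5: the earliest permitted date is 27 days after Aug 28, 2013 (when the environmental checklist is filed), i.e. Sep 24, 2013; done Sep 28, 2013, after the minimum wait.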